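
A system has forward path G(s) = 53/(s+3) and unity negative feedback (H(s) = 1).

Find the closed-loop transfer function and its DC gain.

T(s) = G/(1+GH) = [53/(s+3)] / [1 + 53/(s+3)] = 53/(s+3+53) = 53/(s+56). DC gain = 53/56 = 0.9464.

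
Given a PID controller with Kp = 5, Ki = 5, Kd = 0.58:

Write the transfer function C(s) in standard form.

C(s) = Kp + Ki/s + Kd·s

Substituting values: C(s) = 5 + 5/s + 0.58s = (0.58s² + 5s + 5)/s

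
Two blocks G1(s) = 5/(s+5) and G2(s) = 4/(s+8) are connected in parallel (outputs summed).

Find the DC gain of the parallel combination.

Parallel: G_eq = G1 + G2. DC gain = G1(0) + G2(0) = 5/5 + 4/8 = 1 + 0.5 = 1.5.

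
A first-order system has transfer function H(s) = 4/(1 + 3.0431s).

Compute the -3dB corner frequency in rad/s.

Corner frequency = 1/τ = 1/3.0431 = 0.329 rad/s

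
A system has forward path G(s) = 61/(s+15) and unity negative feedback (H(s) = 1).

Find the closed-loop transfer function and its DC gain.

T(s) = G/(1+GH) = [61/(s+15)] / [1 + 61/(s+15)] = 61/(s+15+61) = 61/(s+76). DC gain = 61/76 = 0.8026.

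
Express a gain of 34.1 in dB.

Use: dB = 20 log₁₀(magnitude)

dB = 20 log₁₀(34.1) = 30.7 dB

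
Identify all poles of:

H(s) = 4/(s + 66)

Pole is where denominator = 0: s + 66 = 0, so s = -66.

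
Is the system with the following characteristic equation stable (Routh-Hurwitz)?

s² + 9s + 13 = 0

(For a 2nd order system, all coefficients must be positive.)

Coefficients: 1, 9, 13. All positive, so system is stable.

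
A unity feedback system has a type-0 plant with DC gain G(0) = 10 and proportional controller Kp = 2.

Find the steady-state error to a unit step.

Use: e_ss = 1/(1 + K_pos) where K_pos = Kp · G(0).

K_pos = Kp · G(0) = 2 × 10 = 20. e_ss = 1/(1 + 20) = 0.0476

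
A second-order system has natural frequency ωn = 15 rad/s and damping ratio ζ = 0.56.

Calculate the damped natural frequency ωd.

ωd = ωn√(1 - ζ²) = 15√(1 - 0.56²) = 12.43 rad/s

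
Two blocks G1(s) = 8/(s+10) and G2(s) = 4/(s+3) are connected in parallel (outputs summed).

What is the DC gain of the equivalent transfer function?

Parallel: G_eq = G1 + G2. DC gain = G1(0) + G2(0) = 8/10 + 4/3 = 0.8 + 1.3333 = 2.1333.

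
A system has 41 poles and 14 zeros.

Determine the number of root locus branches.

Root locus has n branches where n = number of poles = 41.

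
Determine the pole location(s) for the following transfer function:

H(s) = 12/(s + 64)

Pole is where denominator = 0: s + 64 = 0, so s = -64.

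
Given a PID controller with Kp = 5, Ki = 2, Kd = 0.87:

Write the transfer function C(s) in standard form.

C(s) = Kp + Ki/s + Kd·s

Substituting values: C(s) = 5 + 2/s + 0.87s = (0.87s² + 5s + 2)/s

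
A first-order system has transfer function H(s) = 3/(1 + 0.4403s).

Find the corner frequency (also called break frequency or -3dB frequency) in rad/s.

Corner frequency = 1/τ = 1/0.4403 = 2.271 rad/s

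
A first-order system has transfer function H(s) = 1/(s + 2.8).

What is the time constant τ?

For H(s) = 1/(s + 1/τ), the pole is at -1/τ = -2.8, so τ = 1/2.8 = 0.3571 s.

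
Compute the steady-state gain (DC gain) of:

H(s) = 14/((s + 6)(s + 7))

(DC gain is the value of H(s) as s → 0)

DC gain = H(0) = 14/(6 × 7) = 14/42 = 0.3333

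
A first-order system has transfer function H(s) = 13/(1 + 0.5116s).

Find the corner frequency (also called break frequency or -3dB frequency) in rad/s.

Corner frequency = 1/τ = 1/0.5116 = 1.955 rad/s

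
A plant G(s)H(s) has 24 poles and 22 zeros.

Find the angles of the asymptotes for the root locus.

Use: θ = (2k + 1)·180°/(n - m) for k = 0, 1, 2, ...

n - m = 24 - 22 = 2. Angles: θk = (2k + 1)·180°/2 = 90°, 270°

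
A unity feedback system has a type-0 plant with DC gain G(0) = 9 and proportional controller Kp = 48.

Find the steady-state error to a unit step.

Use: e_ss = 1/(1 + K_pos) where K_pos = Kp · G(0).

K_pos = Kp · G(0) = 48 × 9 = 432. e_ss = 1/(1 + 432) = 0.0023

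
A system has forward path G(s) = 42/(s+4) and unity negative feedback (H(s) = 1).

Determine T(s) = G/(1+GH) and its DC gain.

T(s) = G/(1+GH) = [42/(s+4)] / [1 + 42/(s+4)] = 42/(s+4+42) = 42/(s+46). DC gain = 42/46 = 0.9130.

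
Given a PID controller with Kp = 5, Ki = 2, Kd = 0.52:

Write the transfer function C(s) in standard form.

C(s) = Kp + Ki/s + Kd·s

Substituting values: C(s) = 5 + 2/s + 0.52s = (0.52s² + 5s + 2)/s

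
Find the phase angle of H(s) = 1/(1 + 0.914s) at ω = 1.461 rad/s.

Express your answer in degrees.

Phase = -arctan(ωτ) = -arctan(1.461 × 0.914) = -53.2°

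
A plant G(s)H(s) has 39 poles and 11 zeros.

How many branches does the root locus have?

Root locus has n branches where n = number of poles = 39.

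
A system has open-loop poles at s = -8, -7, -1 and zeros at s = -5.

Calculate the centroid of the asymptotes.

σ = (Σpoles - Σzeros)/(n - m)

σ = (Σpoles - Σzeros)/(n - m) = (-16 - (-5))/(3 - 1) = -11/2 = -5.5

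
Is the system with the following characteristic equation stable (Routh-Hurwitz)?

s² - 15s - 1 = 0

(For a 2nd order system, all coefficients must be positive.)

Coefficients: 1, -15, -1. b=-15, c=-1 not positive, so system is unstable.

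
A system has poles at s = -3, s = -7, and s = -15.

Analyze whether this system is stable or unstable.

All poles are in the left half-plane. System is stable.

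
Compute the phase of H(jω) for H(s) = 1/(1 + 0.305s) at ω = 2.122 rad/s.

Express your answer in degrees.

Phase = -arctan(ωτ) = -arctan(2.122 × 0.305) = -32.9°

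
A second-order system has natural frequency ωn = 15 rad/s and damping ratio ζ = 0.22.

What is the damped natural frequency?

ωd = ωn√(1 - ζ²) = 15√(1 - 0.22²) = 14.63 rad/s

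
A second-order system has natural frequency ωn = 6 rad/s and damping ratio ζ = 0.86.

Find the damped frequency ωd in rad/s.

ωd = ωn√(1 - ζ²) = 6√(1 - 0.86²) = 3.06 rad/s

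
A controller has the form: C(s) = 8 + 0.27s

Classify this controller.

This is a Proportional-Derivative (PD) controller.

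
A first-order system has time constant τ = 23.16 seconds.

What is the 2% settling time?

For first-order system, 2% settling time ≈ 4τ = 4 × 23.16 = 92.64 s.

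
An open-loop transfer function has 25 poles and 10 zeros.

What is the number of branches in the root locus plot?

Root locus has n branches where n = number of poles = 25.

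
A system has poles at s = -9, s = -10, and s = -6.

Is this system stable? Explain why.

All poles are in the left half-plane. System is stable.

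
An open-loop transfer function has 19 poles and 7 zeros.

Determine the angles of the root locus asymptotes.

n - m = 19 - 7 = 12. Angles: θk = (2k + 1)·180°/12 = 15°, 45°, 75°, 105°, 135°, 165°, 195°, 225°, 255°, 285°, 315°, 345°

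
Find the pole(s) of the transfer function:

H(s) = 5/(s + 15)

Pole is where denominator = 0: s + 15 = 0, so s = -15.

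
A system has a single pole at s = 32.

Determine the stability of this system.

Pole at s = 32 is in the right half-plane. Unstable.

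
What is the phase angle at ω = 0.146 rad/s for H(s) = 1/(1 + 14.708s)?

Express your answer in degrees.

Phase = -arctan(ωτ) = -arctan(0.146 × 14.708) = -65.0°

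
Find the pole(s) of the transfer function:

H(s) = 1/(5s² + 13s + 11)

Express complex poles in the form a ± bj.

Discriminant = 13² - 4×5×11 = 169 - 220 = -51 < 0, so the poles are a complex conjugate pair s = (-13 ± j√51)/(2×5). Real part = -13/(2×5) = -13/10 = -1.3; imaginary part = ±√51/(2×5) ≈ 0.7141. Poles: s = -1.3 ± 0.7141j.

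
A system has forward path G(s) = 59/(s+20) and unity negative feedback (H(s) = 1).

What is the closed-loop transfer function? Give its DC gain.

T(s) = G/(1+GH) = [59/(s+20)] / [1 + 59/(s+20)] = 59/(s+20+59) = 59/(s+79). DC gain = 59/79 = 0.7468.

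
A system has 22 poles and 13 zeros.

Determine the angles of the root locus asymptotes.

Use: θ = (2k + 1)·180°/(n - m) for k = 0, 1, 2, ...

n - m = 22 - 13 = 9. Angles: θk = (2k + 1)·180°/9 = 20°, 60°, 100°, 140°, 180°, 220°, 260°, 300°, 340°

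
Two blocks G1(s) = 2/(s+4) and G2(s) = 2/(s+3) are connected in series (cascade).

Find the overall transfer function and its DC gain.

Series: multiply transfer functions. G_eq = 2/(s+4) × 2/(s+3) = 4/((s+4)(s+3)). DC gain = 4/(4×3) = 0.3333.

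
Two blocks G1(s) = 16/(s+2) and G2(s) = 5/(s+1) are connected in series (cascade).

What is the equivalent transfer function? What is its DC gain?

Series: multiply transfer functions. G_eq = 16/(s+2) × 5/(s+1) = 80/((s+2)(s+1)). DC gain = 80/(2×1) = 40.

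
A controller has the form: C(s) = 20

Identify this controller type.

This is a Proportional (P) controller.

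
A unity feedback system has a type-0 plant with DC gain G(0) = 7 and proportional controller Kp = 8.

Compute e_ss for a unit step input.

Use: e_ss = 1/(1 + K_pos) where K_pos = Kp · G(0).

K_pos = Kp · G(0) = 8 × 7 = 56. e_ss = 1/(1 + 56) = 0.0175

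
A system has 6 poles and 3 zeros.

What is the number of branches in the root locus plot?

Root locus has n branches where n = number of poles = 6.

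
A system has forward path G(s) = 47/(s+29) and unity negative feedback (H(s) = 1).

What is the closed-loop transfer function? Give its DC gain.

T(s) = G/(1+GH) = [47/(s+29)] / [1 + 47/(s+29)] = 47/(s+29+47) = 47/(s+76). DC gain = 47/76 = 0.6184.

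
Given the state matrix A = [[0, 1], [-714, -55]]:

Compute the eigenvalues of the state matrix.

det(A - λI) = λ² - (-55)λ + 714 = (λ - (-21))(λ - (-34)). Eigenvalues: -21, -34.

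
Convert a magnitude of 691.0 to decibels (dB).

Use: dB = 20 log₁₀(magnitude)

dB = 20 log₁₀(691.0) = 56.8 dB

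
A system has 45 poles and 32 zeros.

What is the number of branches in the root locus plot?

Root locus has n branches where n = number of poles = 45.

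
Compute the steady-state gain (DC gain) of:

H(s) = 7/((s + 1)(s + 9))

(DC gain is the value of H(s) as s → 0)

DC gain = H(0) = 7/(1 × 9) = 7/9 = 0.7778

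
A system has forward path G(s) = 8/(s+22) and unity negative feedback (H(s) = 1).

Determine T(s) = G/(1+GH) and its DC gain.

T(s) = G/(1+GH) = [8/(s+22)] / [1 + 8/(s+22)] = 8/(s+22+8) = 8/(s+30). DC gain = 8/30 = 0.2667.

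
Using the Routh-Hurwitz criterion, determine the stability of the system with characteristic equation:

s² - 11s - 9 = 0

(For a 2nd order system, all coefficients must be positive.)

Coefficients: 1, -11, -9. b=-11, c=-9 not positive, so system is unstable.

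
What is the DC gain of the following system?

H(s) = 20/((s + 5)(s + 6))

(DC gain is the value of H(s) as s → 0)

DC gain = H(0) = 20/(5 × 6) = 20/30 = 0.6667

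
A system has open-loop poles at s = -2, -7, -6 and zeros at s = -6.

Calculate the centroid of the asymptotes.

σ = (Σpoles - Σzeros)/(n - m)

σ = (Σpoles - Σzeros)/(n - m) = (-15 - (-6))/(3 - 1) = -9/2 = -4.5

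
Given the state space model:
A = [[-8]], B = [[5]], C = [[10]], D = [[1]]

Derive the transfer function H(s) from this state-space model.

(sI - A)⁻¹ = 1/(s + 8). H(s) = 10×5/(s + 8) + 1 = (s + 58)/(s + 8).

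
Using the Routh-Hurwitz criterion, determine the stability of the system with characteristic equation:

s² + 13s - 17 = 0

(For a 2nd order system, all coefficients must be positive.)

Coefficients: 1, 13, -17. c=-17 not positive, so system is unstable.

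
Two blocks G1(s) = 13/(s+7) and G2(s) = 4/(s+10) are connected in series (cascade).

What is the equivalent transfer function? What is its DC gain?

Series: multiply transfer functions. G_eq = 13/(s+7) × 4/(s+10) = 52/((s+7)(s+10)). DC gain = 52/(7×10) = 0.7429.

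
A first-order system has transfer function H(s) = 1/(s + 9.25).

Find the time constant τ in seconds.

For H(s) = 1/(s + 1/τ), the pole is at -1/τ = -9.25, so τ = 1/9.25 = 0.1081 s.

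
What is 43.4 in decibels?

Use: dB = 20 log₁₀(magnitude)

dB = 20 log₁₀(43.4) = 32.7 dB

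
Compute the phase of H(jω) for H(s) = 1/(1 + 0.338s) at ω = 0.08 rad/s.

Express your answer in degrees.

Phase = -arctan(ωτ) = -arctan(0.08 × 0.338) = -1.5°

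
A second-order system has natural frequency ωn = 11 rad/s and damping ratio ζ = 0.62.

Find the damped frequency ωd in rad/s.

ωd = ωn√(1 - ζ²) = 11√(1 - 0.62²) = 8.63 rad/s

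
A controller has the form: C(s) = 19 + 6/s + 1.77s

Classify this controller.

This is a Proportional-Integral-Derivative (PID) controller.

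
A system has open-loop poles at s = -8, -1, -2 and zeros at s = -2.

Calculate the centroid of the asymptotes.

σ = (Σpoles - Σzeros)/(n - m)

σ = (Σpoles - Σzeros)/(n - m) = (-11 - (-2))/(3 - 1) = -9/2 = -4.5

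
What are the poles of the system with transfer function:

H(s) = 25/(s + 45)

Pole is where denominator = 0: s + 45 = 0, so s = -45.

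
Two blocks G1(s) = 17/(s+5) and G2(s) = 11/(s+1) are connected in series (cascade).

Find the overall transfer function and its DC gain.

Series: multiply transfer functions. G_eq = 17/(s+5) × 11/(s+1) = 187/((s+5)(s+1)). DC gain = 187/(5×1) = 37.4.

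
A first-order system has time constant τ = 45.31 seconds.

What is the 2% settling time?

For first-order system, 2% settling time ≈ 4τ = 4 × 45.31 = 181.24 s.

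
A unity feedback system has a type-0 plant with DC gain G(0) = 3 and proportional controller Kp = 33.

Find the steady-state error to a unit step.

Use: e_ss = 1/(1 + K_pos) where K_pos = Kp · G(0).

K_pos = Kp · G(0) = 33 × 3 = 99. e_ss = 1/(1 + 99) = 0.01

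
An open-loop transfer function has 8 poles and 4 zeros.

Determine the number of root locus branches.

Root locus has n branches where n = number of poles = 8.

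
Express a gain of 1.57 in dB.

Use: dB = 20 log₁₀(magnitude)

dB = 20 log₁₀(1.57) = 3.9 dB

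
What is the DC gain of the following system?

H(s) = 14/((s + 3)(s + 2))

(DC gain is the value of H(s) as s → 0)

DC gain = H(0) = 14/(3 × 2) = 14/6 = 2.3333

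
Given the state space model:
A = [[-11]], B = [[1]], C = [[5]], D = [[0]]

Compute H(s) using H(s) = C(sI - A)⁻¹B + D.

(sI - A)⁻¹ = 1/(s + 11). H(s) = 5 × 1/(s + 11) + 0 = 5/(s + 11).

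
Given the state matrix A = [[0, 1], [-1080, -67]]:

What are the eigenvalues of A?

det(A - λI) = λ² - (-67)λ + 1080 = (λ - (-27))(λ - (-40)). Eigenvalues: -27, -40.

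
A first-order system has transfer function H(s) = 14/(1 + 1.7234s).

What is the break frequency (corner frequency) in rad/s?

Corner frequency = 1/τ = 1/1.7234 = 0.58 rad/s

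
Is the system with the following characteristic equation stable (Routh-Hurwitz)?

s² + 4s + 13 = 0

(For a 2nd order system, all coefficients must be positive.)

Coefficients: 1, 4, 13. All positive, so system is stable.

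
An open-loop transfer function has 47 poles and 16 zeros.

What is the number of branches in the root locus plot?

Root locus has n branches where n = number of poles = 47.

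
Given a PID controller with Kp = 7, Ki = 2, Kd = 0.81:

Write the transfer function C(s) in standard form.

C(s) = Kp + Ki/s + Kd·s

Substituting values: C(s) = 7 + 2/s + 0.81s = (0.81s² + 7s + 2)/s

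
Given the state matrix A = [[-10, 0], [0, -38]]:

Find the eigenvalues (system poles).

For diagonal matrix, eigenvalues are diagonal entries: λ₁ = -10, λ₂ = -38.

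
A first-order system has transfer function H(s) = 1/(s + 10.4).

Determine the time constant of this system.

For H(s) = 1/(s + 1/τ), the pole is at -1/τ = -10.4, so τ = 1/10.4 = 0.0962 s.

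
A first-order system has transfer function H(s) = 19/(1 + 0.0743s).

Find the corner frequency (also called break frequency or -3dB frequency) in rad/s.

Corner frequency = 1/τ = 1/0.0743 = 13.459 rad/s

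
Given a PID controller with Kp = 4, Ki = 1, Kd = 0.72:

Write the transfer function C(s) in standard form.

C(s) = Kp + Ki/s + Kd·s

Substituting values: C(s) = 4 + 1/s + 0.72s = (0.72s² + 4s + 1)/s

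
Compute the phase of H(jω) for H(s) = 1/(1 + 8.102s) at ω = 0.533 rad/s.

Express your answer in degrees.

Phase = -arctan(ωτ) = -arctan(0.533 × 8.102) = -77.0°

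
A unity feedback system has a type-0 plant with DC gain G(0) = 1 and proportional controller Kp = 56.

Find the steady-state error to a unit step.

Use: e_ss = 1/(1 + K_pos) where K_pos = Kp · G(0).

K_pos = Kp · G(0) = 56 × 1 = 56. e_ss = 1/(1 + 56) = 0.0175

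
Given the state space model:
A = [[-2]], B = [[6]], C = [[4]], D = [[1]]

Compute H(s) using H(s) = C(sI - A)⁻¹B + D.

(sI - A)⁻¹ = 1/(s + 2). H(s) = 4×6/(s + 2) + 1 = (s + 26)/(s + 2).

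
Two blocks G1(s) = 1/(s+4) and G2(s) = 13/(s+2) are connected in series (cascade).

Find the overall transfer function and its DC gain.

Series: multiply transfer functions. G_eq = 1/(s+4) × 13/(s+2) = 13/((s+4)(s+2)). DC gain = 13/(4×2) = 1.625.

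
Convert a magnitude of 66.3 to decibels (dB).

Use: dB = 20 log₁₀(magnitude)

dB = 20 log₁₀(66.3) = 36.4 dB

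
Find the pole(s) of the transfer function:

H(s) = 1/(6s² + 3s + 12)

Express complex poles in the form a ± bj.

Discriminant = 3² - 4×6×12 = 9 - 288 = -279 < 0, so the poles are a complex conjugate pair s = (-3 ± j√279)/(2×6). Real part = -3/(2×6) = -3/12 = -0.25; imaginary part = ±√279/(2×6) ≈ 1.3919. Poles: s = -0.25 ± 1.3919j.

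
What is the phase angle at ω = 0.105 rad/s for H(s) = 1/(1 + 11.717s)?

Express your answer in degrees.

Phase = -arctan(ωτ) = -arctan(0.105 × 11.717) = -50.9°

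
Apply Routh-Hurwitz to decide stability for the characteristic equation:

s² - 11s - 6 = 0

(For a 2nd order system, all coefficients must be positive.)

Coefficients: 1, -11, -6. b=-11, c=-6 not positive, so system is unstable.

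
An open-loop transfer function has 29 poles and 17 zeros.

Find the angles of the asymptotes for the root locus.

n - m = 29 - 17 = 12. Angles: θk = (2k + 1)·180°/12 = 15°, 45°, 75°, 105°, 135°, 165°, 195°, 225°, 255°, 285°, 315°, 345°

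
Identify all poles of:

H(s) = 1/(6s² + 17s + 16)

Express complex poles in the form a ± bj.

Discriminant = 17² - 4×6×16 = 289 - 384 = -95 < 0, so the poles are a complex conjugate pair s = (-17 ± j√95)/(2×6). Real part = -17/(2×6) = -17/12 ≈ -1.4167; imaginary part = ±√95/(2×6) ≈ 0.8122. Poles: s = -1.4167 ± 0.8122j.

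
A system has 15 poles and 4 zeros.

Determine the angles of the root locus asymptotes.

n - m = 15 - 4 = 11. Angles: θk = (2k + 1)·180°/11 = 16.36°, 49.09°, 81.82°, 114.55°, 147.27°, 180°, 212.73°, 245.45°, 278.18°, 310.91°, 343.64°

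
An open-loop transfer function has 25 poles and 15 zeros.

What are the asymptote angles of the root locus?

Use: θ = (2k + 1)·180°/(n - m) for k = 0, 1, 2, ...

n - m = 25 - 15 = 10. Angles: θk = (2k + 1)·180°/10 = 18°, 54°, 90°, 126°, 162°, 198°, 234°, 270°, 306°, 342°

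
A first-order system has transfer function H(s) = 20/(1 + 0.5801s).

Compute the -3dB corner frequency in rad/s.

Corner frequency = 1/τ = 1/0.5801 = 1.724 rad/s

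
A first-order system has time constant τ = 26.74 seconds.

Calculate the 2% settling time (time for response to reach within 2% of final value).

For first-order system, 2% settling time ≈ 4τ = 4 × 26.74 = 106.96 s.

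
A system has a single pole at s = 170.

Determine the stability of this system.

Pole at s = 170 is in the right half-plane. Unstable.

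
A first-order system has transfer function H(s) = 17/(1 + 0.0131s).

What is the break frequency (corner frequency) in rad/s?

Corner frequency = 1/τ = 1/0.0131 = 76.336 rad/s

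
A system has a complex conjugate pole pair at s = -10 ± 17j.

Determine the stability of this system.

Real part of poles is -10 (< 0, left half-plane). Stable.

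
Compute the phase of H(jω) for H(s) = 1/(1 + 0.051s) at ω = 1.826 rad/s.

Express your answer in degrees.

Phase = -arctan(ωτ) = -arctan(1.826 × 0.051) = -5.3°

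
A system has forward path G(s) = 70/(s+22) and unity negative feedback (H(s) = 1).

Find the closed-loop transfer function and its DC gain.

T(s) = G/(1+GH) = [70/(s+22)] / [1 + 70/(s+22)] = 70/(s+22+70) = 70/(s+92). DC gain = 70/92 = 0.7609.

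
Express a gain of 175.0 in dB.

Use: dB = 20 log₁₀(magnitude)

dB = 20 log₁₀(175.0) = 44.9 dB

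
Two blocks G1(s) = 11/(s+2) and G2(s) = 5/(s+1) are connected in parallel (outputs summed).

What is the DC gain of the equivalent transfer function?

Parallel: G_eq = G1 + G2. DC gain = G1(0) + G2(0) = 11/2 + 5/1 = 5.5 + 5 = 10.5.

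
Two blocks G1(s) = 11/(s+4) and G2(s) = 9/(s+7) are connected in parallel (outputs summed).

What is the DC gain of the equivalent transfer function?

Parallel: G_eq = G1 + G2. DC gain = G1(0) + G2(0) = 11/4 + 9/7 = 2.75 + 1.2857 = 4.0357.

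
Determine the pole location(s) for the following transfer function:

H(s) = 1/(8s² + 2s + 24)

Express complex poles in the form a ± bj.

Discriminant = 2² - 4×8×24 = 4 - 768 = -764 < 0, so the poles are a complex conjugate pair s = (-2 ± j√764)/(2×8). Real part = -2/(2×8) = -2/16 = -0.125; imaginary part = ±√764/(2×8) ≈ 1.7275. Poles: s = -0.125 ± 1.7275j.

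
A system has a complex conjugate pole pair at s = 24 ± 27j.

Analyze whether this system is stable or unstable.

Real part of poles is 24 (> 0, right half-plane). Unstable.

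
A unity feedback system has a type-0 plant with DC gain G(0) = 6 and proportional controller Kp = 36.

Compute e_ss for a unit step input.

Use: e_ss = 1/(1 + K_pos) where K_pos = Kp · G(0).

K_pos = Kp · G(0) = 36 × 6 = 216. e_ss = 1/(1 + 216) = 0.0046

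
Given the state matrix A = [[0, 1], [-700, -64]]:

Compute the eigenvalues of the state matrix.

det(A - λI) = λ² - (-64)λ + 700 = (λ - (-14))(λ - (-50)). Eigenvalues: -14, -50.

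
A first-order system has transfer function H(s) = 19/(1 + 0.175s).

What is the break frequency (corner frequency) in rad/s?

Corner frequency = 1/τ = 1/0.175 = 5.714 rad/s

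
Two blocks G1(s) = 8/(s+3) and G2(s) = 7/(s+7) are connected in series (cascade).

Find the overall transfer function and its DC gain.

Series: multiply transfer functions. G_eq = 8/(s+3) × 7/(s+7) = 56/((s+3)(s+7)). DC gain = 56/(3×7) = 2.6667.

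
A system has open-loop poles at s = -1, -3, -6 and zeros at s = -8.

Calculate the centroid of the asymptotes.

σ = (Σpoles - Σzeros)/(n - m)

σ = (Σpoles - Σzeros)/(n - m) = (-10 - (-8))/(3 - 1) = -2/2 = -1.0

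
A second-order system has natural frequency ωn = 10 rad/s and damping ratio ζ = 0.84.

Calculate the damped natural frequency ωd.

ωd = ωn√(1 - ζ²) = 10√(1 - 0.84²) = 5.43 rad/s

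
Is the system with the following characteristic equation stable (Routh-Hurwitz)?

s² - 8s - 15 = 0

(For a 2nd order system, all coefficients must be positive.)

Coefficients: 1, -8, -15. b=-8, c=-15 not positive, so system is unstable.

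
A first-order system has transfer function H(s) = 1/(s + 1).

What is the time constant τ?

For H(s) = 1/(s + 1/τ), the pole is at -1/τ = -1, so τ = 1/1 = 1 s.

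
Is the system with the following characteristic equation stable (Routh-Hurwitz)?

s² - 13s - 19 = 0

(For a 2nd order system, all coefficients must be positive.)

Coefficients: 1, -13, -19. b=-13, c=-19 not positive, so system is unstable.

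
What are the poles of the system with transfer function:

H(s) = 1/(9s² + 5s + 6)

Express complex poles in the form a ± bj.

Discriminant = 5² - 4×9×6 = 25 - 216 = -191 < 0, so the poles are a complex conjugate pair s = (-5 ± j√191)/(2×9). Real part = -5/(2×9) = -5/18 ≈ -0.2778; imaginary part = ±√191/(2×9) ≈ 0.7678. Poles: s = -0.2778 ± 0.7678j.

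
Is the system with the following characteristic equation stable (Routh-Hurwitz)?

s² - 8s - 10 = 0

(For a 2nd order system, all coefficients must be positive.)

Coefficients: 1, -8, -10. b=-8, c=-10 not positive, so system is unstable.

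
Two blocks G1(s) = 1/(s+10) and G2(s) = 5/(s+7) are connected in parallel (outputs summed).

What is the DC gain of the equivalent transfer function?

Parallel: G_eq = G1 + G2. DC gain = G1(0) + G2(0) = 1/10 + 5/7 = 0.1 + 0.7143 = 0.8143.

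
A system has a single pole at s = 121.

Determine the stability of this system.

Pole at s = 121 is in the right half-plane. Unstable.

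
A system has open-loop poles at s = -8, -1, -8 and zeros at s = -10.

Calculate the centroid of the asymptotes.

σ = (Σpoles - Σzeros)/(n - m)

σ = (Σpoles - Σzeros)/(n - m) = (-17 - (-10))/(3 - 1) = -7/2 = -3.5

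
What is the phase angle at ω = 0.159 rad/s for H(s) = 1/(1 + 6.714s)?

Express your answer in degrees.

Phase = -arctan(ωτ) = -arctan(0.159 × 6.714) = -46.9°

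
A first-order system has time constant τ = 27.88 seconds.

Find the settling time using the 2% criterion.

For first-order system, 2% settling time ≈ 4τ = 4 × 27.88 = 111.52 s.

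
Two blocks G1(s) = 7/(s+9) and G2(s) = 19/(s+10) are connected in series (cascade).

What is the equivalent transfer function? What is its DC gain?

Series: multiply transfer functions. G_eq = 7/(s+9) × 19/(s+10) = 133/((s+9)(s+10)). DC gain = 133/(9×10) = 1.4778.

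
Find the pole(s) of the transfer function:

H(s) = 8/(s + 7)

Pole is where denominator = 0: s + 7 = 0, so s = -7.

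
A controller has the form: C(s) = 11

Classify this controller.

This is a Proportional (P) controller.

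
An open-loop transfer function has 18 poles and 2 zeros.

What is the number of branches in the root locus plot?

Root locus has n branches where n = number of poles = 18.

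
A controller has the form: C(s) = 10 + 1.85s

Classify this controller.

This is a Proportional-Derivative (PD) controller.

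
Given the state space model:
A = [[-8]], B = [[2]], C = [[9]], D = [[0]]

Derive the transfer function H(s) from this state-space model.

(sI - A)⁻¹ = 1/(s + 8). H(s) = 9 × 2/(s + 8) + 0 = 18/(s + 8).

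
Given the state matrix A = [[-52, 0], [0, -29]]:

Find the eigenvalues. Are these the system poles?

For diagonal matrix, eigenvalues are diagonal entries: λ₁ = -52, λ₂ = -29. Eigenvalues of A = system poles.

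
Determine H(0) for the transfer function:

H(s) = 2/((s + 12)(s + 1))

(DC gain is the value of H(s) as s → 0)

DC gain = H(0) = 2/(12 × 1) = 2/12 = 0.1667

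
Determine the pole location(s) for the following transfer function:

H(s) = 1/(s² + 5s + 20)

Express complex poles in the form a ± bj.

Discriminant = 5² - 4×1×20 = 25 - 80 = -55 < 0, so the poles are a complex conjugate pair s = (-5 ± j√55)/(2×1). Real part = -5/(2×1) = -5/2 = -2.5; imaginary part = ±√55/(2×1) ≈ 3.7081. Poles: s = -2.5 ± 3.7081j.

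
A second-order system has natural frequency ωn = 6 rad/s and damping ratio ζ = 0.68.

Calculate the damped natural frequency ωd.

ωd = ωn√(1 - ζ²) = 6√(1 - 0.68²) = 4.4 rad/s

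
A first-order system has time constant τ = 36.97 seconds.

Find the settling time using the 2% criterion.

For first-order system, 2% settling time ≈ 4τ = 4 × 36.97 = 147.88 s.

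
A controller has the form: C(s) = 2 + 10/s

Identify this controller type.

This is a Proportional-Integral (PI) controller.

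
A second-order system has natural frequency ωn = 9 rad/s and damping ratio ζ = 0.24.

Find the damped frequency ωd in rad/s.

ωd = ωn√(1 - ζ²) = 9√(1 - 0.24²) = 8.74 rad/s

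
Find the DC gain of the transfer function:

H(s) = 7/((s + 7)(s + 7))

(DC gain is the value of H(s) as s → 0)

DC gain = H(0) = 7/(7 × 7) = 7/49 = 0.1429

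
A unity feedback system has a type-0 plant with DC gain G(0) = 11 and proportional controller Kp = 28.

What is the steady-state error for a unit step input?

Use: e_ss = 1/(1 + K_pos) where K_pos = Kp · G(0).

K_pos = Kp · G(0) = 28 × 11 = 308. e_ss = 1/(1 + 308) = 0.0032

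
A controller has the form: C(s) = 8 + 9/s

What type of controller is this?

This is a Proportional-Integral (PI) controller.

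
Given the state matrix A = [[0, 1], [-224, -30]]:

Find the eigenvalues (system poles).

det(A - λI) = λ² - (-30)λ + 224 = (λ - (-14))(λ - (-16)). Eigenvalues: -14, -16.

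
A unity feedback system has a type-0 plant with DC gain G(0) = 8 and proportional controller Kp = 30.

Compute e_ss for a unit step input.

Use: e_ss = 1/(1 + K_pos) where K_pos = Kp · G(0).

K_pos = Kp · G(0) = 30 × 8 = 240. e_ss = 1/(1 + 240) = 0.0041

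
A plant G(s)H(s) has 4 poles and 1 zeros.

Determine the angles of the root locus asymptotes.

n - m = 4 - 1 = 3. Angles: θk = (2k + 1)·180°/3 = 60°, 180°, 300°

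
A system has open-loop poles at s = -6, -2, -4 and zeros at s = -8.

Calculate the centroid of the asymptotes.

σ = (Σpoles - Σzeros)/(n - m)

σ = (Σpoles - Σzeros)/(n - m) = (-12 - (-8))/(3 - 1) = -4/2 = -2.0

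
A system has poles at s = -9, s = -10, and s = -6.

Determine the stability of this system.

All poles are in the left half-plane. System is stable.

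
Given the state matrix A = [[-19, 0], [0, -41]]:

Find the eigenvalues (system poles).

For diagonal matrix, eigenvalues are diagonal entries: λ₁ = -19, λ₂ = -41.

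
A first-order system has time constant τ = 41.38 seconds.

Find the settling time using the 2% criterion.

For first-order system, 2% settling time ≈ 4τ = 4 × 41.38 = 165.52 s.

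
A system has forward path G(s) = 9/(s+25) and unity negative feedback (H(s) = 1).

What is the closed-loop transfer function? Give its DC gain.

T(s) = G/(1+GH) = [9/(s+25)] / [1 + 9/(s+25)] = 9/(s+25+9) = 9/(s+34). DC gain = 9/34 = 0.2647.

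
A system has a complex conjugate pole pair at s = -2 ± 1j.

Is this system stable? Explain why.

Real part of poles is -2 (< 0, left half-plane). Stable.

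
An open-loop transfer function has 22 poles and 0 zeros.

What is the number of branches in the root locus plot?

Root locus has n branches where n = number of poles = 22.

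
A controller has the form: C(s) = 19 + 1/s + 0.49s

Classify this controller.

This is a Proportional-Integral-Derivative (PID) controller.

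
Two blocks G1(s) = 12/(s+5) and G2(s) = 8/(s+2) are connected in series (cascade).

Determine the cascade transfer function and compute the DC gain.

Series: multiply transfer functions. G_eq = 12/(s+5) × 8/(s+2) = 96/((s+5)(s+2)). DC gain = 96/(5×2) = 9.6.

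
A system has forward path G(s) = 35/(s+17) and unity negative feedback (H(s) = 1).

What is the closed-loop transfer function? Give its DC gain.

T(s) = G/(1+GH) = [35/(s+17)] / [1 + 35/(s+17)] = 35/(s+17+35) = 35/(s+52). DC gain = 35/52 = 0.6731.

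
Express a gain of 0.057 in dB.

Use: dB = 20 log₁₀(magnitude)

dB = 20 log₁₀(0.057) = -24.9 dB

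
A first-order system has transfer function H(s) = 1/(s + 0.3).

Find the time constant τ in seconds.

For H(s) = 1/(s + 1/τ), the pole is at -1/τ = -0.3, so τ = 1/0.3 = 3.3333 s.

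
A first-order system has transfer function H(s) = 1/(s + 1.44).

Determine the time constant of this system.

For H(s) = 1/(s + 1/τ), the pole is at -1/τ = -1.44, so τ = 1/1.44 = 0.6944 s.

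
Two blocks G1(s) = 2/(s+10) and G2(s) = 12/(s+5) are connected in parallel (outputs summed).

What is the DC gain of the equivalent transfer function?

Parallel: G_eq = G1 + G2. DC gain = G1(0) + G2(0) = 2/10 + 12/5 = 0.2 + 2.4 = 2.6.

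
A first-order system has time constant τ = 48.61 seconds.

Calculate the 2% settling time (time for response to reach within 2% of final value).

For first-order system, 2% settling time ≈ 4τ = 4 × 48.61 = 194.44 s.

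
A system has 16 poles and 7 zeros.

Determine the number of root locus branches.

Root locus has n branches where n = number of poles = 16.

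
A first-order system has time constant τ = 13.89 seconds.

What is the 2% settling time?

For first-order system, 2% settling time ≈ 4τ = 4 × 13.89 = 55.56 s.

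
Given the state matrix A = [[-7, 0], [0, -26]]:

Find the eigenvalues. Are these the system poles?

For diagonal matrix, eigenvalues are diagonal entries: λ₁ = -7, λ₂ = -26. Eigenvalues of A = system poles.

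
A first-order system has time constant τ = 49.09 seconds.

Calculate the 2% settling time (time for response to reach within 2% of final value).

For first-order system, 2% settling time ≈ 4τ = 4 × 49.09 = 196.36 s.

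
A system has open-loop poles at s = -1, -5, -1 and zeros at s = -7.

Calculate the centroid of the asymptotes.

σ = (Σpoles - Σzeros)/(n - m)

σ = (Σpoles - Σzeros)/(n - m) = (-7 - (-7))/(3 - 1) = 0/2 = 0.0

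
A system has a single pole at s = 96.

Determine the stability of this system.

Pole at s = 96 is in the right half-plane. Unstable.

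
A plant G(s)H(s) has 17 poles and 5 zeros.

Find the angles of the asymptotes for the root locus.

n - m = 17 - 5 = 12. Angles: θk = (2k + 1)·180°/12 = 15°, 45°, 75°, 105°, 135°, 165°, 195°, 225°, 255°, 285°, 315°, 345°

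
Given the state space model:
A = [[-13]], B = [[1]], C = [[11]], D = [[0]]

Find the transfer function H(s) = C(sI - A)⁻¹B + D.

(sI - A)⁻¹ = 1/(s + 13). H(s) = 11 × 1/(s + 13) + 0 = 11/(s + 13).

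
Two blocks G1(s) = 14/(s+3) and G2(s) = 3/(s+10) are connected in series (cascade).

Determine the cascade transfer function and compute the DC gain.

Series: multiply transfer functions. G_eq = 14/(s+3) × 3/(s+10) = 42/((s+3)(s+10)). DC gain = 42/(3×10) = 1.4.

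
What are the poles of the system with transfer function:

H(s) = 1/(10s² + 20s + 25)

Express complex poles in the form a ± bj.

Discriminant = 20² - 4×10×25 = 400 - 1000 = -600 < 0, so the poles are a complex conjugate pair s = (-20 ± j√600)/(2×10). Real part = -20/(2×10) = -20/20 = -1; imaginary part = ±√600/(2×10) ≈ 1.2247. Poles: s = -1 ± 1.2247j.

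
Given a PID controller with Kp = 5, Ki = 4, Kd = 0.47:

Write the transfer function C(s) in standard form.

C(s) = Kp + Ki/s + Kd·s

Substituting values: C(s) = 5 + 4/s + 0.47s = (0.47s² + 5s + 4)/s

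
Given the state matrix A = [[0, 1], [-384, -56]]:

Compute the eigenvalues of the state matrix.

det(A - λI) = λ² - (-56)λ + 384 = (λ - (-8))(λ - (-48)). Eigenvalues: -8, -48.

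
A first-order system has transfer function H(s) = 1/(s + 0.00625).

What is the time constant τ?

For H(s) = 1/(s + 1/τ), the pole is at -1/τ = -0.00625, so τ = 1/0.00625 = 160 s.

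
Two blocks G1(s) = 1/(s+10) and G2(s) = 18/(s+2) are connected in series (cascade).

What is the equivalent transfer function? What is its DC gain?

Series: multiply transfer functions. G_eq = 1/(s+10) × 18/(s+2) = 18/((s+10)(s+2)). DC gain = 18/(10×2) = 0.9.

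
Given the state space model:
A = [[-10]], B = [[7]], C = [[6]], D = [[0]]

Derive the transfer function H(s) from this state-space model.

(sI - A)⁻¹ = 1/(s + 10). H(s) = 6 × 7/(s + 10) + 0 = 42/(s + 10).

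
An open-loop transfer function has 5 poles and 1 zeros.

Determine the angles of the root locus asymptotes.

n - m = 5 - 1 = 4. Angles: θk = (2k + 1)·180°/4 = 45°, 135°, 225°, 315°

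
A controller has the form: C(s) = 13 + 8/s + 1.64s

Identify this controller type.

This is a Proportional-Integral-Derivative (PID) controller.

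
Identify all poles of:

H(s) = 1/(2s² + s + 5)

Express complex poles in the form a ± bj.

Discriminant = 1² - 4×2×5 = 1 - 40 = -39 < 0, so the poles are a complex conjugate pair s = (-1 ± j√39)/(2×2). Real part = -1/(2×2) = -1/4 = -0.25; imaginary part = ±√39/(2×2) ≈ 1.5612. Poles: s = -0.25 ± 1.5612j.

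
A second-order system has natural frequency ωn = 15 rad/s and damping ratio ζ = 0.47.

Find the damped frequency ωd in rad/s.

ωd = ωn√(1 - ζ²) = 15√(1 - 0.47²) = 13.24 rad/s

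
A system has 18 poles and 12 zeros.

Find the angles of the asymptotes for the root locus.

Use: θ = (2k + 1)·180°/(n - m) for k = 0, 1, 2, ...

n - m = 18 - 12 = 6. Angles: θk = (2k + 1)·180°/6 = 30°, 90°, 150°, 210°, 270°, 330°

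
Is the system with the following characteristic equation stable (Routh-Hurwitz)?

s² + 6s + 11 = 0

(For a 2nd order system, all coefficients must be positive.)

Coefficients: 1, 6, 11. All positive, so system is stable.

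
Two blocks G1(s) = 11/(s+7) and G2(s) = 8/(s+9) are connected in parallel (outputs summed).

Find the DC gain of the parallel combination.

Parallel: G_eq = G1 + G2. DC gain = G1(0) + G2(0) = 11/7 + 8/9 = 1.5714 + 0.8889 = 2.4603.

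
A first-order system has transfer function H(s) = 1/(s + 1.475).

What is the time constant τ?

For H(s) = 1/(s + 1/τ), the pole is at -1/τ = -1.475, so τ = 1/1.475 = 0.6780 s.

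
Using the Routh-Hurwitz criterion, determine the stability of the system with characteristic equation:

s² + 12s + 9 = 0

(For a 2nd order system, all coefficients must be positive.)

Coefficients: 1, 12, 9. All positive, so system is stable.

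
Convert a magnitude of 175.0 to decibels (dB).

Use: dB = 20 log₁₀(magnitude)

dB = 20 log₁₀(175.0) = 44.9 dB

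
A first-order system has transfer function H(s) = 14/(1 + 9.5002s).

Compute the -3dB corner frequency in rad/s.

Corner frequency = 1/τ = 1/9.5002 = 0.105 rad/s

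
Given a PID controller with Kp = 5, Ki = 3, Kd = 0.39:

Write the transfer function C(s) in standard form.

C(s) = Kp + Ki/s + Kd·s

Substituting values: C(s) = 5 + 3/s + 0.39s = (0.39s² + 5s + 3)/s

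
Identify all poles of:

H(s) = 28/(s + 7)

Pole is where denominator = 0: s + 7 = 0, so s = -7.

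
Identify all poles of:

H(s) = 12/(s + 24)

Pole is where denominator = 0: s + 24 = 0, so s = -24.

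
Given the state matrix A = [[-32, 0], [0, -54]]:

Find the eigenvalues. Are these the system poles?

For diagonal matrix, eigenvalues are diagonal entries: λ₁ = -32, λ₂ = -54. Eigenvalues of A = system poles.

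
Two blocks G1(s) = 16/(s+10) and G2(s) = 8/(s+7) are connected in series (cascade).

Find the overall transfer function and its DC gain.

Series: multiply transfer functions. G_eq = 16/(s+10) × 8/(s+7) = 128/((s+10)(s+7)). DC gain = 128/(10×7) = 1.8286.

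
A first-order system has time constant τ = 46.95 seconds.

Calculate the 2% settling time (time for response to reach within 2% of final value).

For first-order system, 2% settling time ≈ 4τ = 4 × 46.95 = 187.8 s.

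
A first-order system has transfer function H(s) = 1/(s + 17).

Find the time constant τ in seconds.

For H(s) = 1/(s + 1/τ), the pole is at -1/τ = -17, so τ = 1/17 = 0.0588 s.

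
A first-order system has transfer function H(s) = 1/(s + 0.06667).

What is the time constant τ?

For H(s) = 1/(s + 1/τ), the pole is at -1/τ = -0.06667, so τ = 1/0.06667 = 15 s.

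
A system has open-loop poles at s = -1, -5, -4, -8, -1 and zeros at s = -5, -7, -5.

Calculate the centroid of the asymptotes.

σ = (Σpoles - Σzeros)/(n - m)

σ = (Σpoles - Σzeros)/(n - m) = (-19 - (-17))/(5 - 3) = -2/2 = -1.0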